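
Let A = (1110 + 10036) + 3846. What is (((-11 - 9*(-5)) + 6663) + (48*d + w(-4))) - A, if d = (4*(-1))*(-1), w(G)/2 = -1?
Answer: -8105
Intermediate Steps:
w(G) = -2 (w(G) = 2*(-1) = -2)
d = 4 (d = -4*(-1) = 4)
A = 14992 (A = 11146 + 3846 = 14992)
(((-11 - 9*(-5)) + 6663) + (48*d + w(-4))) - A = (((-11 - 9*(-5)) + 6663) + (48*4 - 2)) - 1*14992 = (((-11 + 45) + 6663) + (192 - 2)) - 14992 = ((34 + 6663) + 190) - 14992 = (6697 + 190) - 14992 = 6887 - 14992 = -8105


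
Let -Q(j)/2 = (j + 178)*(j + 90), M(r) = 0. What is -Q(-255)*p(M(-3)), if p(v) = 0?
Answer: 0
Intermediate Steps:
Q(j) = -2*(90 + j)*(178 + j) (Q(j) = -2*(j + 178)*(j + 90) = -2*(178 + j)*(90 + j) = -2*(90 + j)*(178 + j))
-Q(-255)*p(M(-3)) = -(-32040 - 536*(-255) - 2*(-255)²)*0 = -(-32040 + 136680 - 2*65025)*0 = -(-32040 + 136680 - 130050)*0 = -(-25410)*0 = -1*0 = 0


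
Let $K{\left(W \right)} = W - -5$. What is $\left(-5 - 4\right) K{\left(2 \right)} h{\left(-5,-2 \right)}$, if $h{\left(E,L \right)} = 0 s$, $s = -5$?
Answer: $0$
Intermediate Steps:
$K{\left(W \right)} = 5 + W$ ($K{\left(W \right)} = W + 5 = 5 + W$)
$h{\left(E,L \right)} = 0$ ($h{\left(E,L \right)} = 0 \left(-5\right) = 0$)
$\left(-5 - 4\right) K{\left(2 \right)} h{\left(-5,-2 \right)} = \left(-5 - 4\right) \left(5 + 2\right) 0 = \left(-9\right) 7 \cdot 0 = \left(-63\right) 0 = 0$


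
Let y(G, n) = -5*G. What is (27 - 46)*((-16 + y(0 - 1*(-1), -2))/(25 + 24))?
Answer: 57/7 ≈ 8.1429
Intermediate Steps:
(27 - 46)*((-16 + y(0 - 1*(-1), -2))/(25 + 24)) = (27 - 46)*((-16 - 5*(0 - 1*(-1)))/(25 + 24)) = -19*(-16 - 5*(0 + 1))/49 = -19*(-16 - 5*1)/49 = -19*(-16 - 5)/49 = -(-399)/49 = -19*(-3/7) = 57/7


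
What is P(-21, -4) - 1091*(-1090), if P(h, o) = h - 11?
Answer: 1189158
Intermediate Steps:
P(h, o) = -11 + h
P(-21, -4) - 1091*(-1090) = (-11 - 21) - 1091*(-1090) = -32 + 1189190 = 1189158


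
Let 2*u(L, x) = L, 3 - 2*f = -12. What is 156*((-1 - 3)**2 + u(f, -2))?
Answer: 3081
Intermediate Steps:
f = 15/2 (f = 3/2 - 1/2*(-12) = 3/2 + 6 = 15/2 ≈ 7.5000)
u(L, x) = L/2
156*((-1 - 3)**2 + u(f, -2)) = 156*((-1 - 3)**2 + (1/2)*(15/2)) = 156*((-4)**2 + 15/4) = 156*(16 + 15/4) = 156*(79/4) = 3081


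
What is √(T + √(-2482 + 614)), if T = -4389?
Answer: √(-4389 + 2*I*√467) ≈ 0.3262 + 66.25*I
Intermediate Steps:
√(T + √(-2482 + 614)) = √(-4389 + √(-2482 + 614)) = √(-4389 + √(-1868)) = √(-4389 + 2*I*√467)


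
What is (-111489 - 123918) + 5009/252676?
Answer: -59481694123/252676 ≈ -2.3541e+5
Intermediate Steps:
(-111489 - 123918) + 5009/252676 = -235407 + 5009*(1/252676) = -235407 + 5009/252676 = -59481694123/252676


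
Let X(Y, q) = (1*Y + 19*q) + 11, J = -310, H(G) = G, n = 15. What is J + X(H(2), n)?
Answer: -12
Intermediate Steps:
X(Y, q) = 11 + Y + 19*q (X(Y, q) = (Y + 19*q) + 11 = 11 + Y + 19*q)
J + X(H(2), n) = -310 + (11 + 2 + 19*15) = -310 + (11 + 2 + 285) = -310 + 298 = -12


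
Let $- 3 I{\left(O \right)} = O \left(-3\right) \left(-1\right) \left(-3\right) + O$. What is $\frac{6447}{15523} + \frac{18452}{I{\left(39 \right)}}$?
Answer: $\frac{71775221}{403598} \approx 177.84$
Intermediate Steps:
$I{\left(O \right)} = \frac{8 O}{3}$ ($I{\left(O \right)} = - \frac{O \left(-3\right) \left(-1\right) \left(-3\right) + O}{3} = - \frac{- 3 O \left(-1\right) \left(-3\right) + O}{3} = - \frac{3 O \left(-3\right) + O}{3} = - \frac{- 9 O + O}{3} = - \frac{\left(-8\right) O}{3} = \frac{8 O}{3}$)
$\frac{6447}{15523} + \frac{18452}{I{\left(39 \right)}} = \frac{6447}{15523} + \frac{18452}{\frac{8}{3} \cdot 39} = 6447 \cdot \frac{1}{15523} + \frac{18452}{104} = \frac{6447}{15523} + 18452 \cdot \frac{1}{104} = \frac{6447}{15523} + \frac{4613}{26} = \frac{71775221}{403598}$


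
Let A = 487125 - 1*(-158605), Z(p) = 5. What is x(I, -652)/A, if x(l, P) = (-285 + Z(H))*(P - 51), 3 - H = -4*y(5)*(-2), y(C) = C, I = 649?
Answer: 19684/64573 ≈ 0.30483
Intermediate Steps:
H = -37 (H = 3 - (-4*5)*(-2) = 3 - (-20)*(-2) = 3 - 1*40 = 3 - 40 = -37)
A = 645730 (A = 487125 + 158605 = 645730)
x(l, P) = 14280 - 280*P (x(l, P) = (-285 + 5)*(P - 51) = -280*(-51 + P) = 14280 - 280*P)
x(I, -652)/A = (14280 - 280*(-652))/645730 = (14280 + 182560)*(1/645730) = 196840*(1/645730) = 19684/64573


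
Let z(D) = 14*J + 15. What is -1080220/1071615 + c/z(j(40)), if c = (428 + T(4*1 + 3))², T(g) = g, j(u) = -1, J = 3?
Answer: 13514318389/4072137 ≈ 3318.7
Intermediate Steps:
z(D) = 57 (z(D) = 14*3 + 15 = 42 + 15 = 57)
c = 189225 (c = (428 + (4*1 + 3))² = (428 + (4 + 3))² = (428 + 7)² = 435² = 189225)
-1080220/1071615 + c/z(j(40)) = -1080220/1071615 + 189225/57 = -1080220*1/1071615 + 189225*(1/57) = -216044/214323 + 63075/19 = 13514318389/4072137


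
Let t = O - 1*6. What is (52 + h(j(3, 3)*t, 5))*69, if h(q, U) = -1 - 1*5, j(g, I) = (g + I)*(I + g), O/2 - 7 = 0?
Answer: 3174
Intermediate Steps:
O = 14 (O = 14 + 2*0 = 14 + 0 = 14)
t = 8 (t = 14 - 1*6 = 14 - 6 = 8)
j(g, I) = (I + g)**2 (j(g, I) = (I + g)*(I + g) = (I + g)**2)
h(q, U) = -6 (h(q, U) = -1 - 5 = -6)
(52 + h(j(3, 3)*t, 5))*69 = (52 - 6)*69 = 46*69 = 3174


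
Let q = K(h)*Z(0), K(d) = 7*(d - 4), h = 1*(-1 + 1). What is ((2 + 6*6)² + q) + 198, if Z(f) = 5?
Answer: 1502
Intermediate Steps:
h = 0 (h = 1*0 = 0)
K(d) = -28 + 7*d (K(d) = 7*(-4 + d) = -28 + 7*d)
q = -140 (q = (-28 + 7*0)*5 = (-28 + 0)*5 = -28*5 = -140)
((2 + 6*6)² + q) + 198 = ((2 + 6*6)² - 140) + 198 = ((2 + 36)² - 140) + 198 = (38² - 140) + 198 = (1444 - 140) + 198 = 1304 + 198 = 1502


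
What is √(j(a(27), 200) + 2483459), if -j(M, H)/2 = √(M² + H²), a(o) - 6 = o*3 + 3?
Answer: √(2483459 - 20*√481) ≈ 1575.8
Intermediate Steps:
a(o) = 9 + 3*o (a(o) = 6 + (o*3 + 3) = 6 + (3*o + 3) = 6 + (3 + 3*o) = 9 + 3*o)
j(M, H) = -2*√(H² + M²) (j(M, H) = -2*√(M² + H²) = -2*√(H² + M²))
√(j(a(27), 200) + 2483459) = √(-2*√(200² + (9 + 3*27)²) + 2483459) = √(-2*√(40000 + (9 + 81)²) + 2483459) = √(-2*√(40000 + 90²) + 2483459) = √(-2*√(40000 + 8100) + 2483459) = √(-20*√481 + 2483459) = √(2483459 - 20*√481)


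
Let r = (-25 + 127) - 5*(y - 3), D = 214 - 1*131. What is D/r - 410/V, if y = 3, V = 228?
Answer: -318/323 ≈ -0.98452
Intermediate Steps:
D = 83 (D = 214 - 131 = 83)
r = 102 (r = (-25 + 127) - 5*(3 - 3) = 102 - 5*0 = 102 + 0 = 102)
D/r - 410/V = 83/102 - 410/228 = 83*(1/102) - 410*1/228 = 83/102 - 205/114 = -318/323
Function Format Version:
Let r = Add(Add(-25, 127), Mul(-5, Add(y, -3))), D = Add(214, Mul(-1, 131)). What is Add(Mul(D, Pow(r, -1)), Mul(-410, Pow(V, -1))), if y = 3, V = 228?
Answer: Rational(-318, 323) ≈ -0.98452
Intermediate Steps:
D = 83 (D = Add(214, -131) = 83)
r = 102 (r = Add(Add(-25, 127), Mul(-5, Add(3, -3))) = Add(102, Mul(-5, 0)) = Add(102, 0) = 102)
Add(Mul(D, Pow(r, -1)), Mul(-410, Pow(V, -1))) = Add(Mul(83, Pow(102, -1)), Mul(-410, Pow(228, -1))) = Add(Mul(83, Rational(1, 102)), Mul(-410, Rational(1, 228))) = Add(Rational(83, 102), Rational(-205, 114)) = Rational(-318, 323)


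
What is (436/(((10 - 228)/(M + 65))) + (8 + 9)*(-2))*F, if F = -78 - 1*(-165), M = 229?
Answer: -54114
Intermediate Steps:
F = 87 (F = -78 + 165 = 87)
(436/(((10 - 228)/(M + 65))) + (8 + 9)*(-2))*F = (436/(((10 - 228)/(229 + 65))) + (8 + 9)*(-2))*87 = (436/((-218/294)) + 17*(-2))*87 = (436/((-218*1/294)) - 34)*87 = (436/(-109/147) - 34)*87 = (436*(-147/109) - 34)*87 = (-588 - 34)*87 = -622*87 = -54114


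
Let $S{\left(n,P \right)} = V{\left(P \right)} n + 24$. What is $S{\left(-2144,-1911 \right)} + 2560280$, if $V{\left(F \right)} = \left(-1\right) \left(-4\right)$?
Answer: $2551728$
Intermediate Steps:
$V{\left(F \right)} = 4$
$S{\left(n,P \right)} = 24 + 4 n$ ($S{\left(n,P \right)} = 4 n + 24 = 24 + 4 n$)
$S{\left(-2144,-1911 \right)} + 2560280 = \left(24 + 4 \left(-2144\right)\right) + 2560280 = \left(24 - 8576\right) + 2560280 = -8552 + 2560280 = 2551728$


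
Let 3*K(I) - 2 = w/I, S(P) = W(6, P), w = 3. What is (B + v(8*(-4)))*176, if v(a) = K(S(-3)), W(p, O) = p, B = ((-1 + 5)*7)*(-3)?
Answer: -43912/3 ≈ -14637.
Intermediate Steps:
B = -84 (B = (4*7)*(-3) = 28*(-3) = -84)
S(P) = 6
K(I) = ⅔ + 1/I (K(I) = ⅔ + (3/I)/3 = ⅔ + 1/I)
v(a) = ⅚ (v(a) = ⅔ + 1/6 = ⅔ + ⅙ = ⅚)
(B + v(8*(-4)))*176 = (-84 + ⅚)*176 = -499/6*176 = -43912/3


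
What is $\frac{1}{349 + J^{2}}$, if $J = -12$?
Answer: $\frac{1}{493} \approx 0.0020284$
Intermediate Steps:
$\frac{1}{349 + J^{2}} = \frac{1}{349 + \left(-12\right)^{2}} = \frac{1}{349 + 144} = \frac{1}{493}$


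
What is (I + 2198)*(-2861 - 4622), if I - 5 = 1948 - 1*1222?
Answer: -21917707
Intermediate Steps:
I = 731 (I = 5 + (1948 - 1*1222) = 5 + (1948 - 1222) = 5 + 726 = 731)
(I + 2198)*(-2861 - 4622) = (731 + 2198)*(-2861 - 4622) = 2929*(-7483) = -21917707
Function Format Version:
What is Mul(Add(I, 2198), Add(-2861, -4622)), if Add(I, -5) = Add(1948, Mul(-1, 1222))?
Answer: -21917707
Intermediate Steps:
I = 731 (I = Add(5, Add(1948, Mul(-1, 1222))) = Add(5, Add(1948, -1222)) = Add(5, 726) = 731)
Mul(Add(I, 2198), Add(-2861, -4622)) = Mul(Add(731, 2198), Add(-2861, -4622)) = Mul(2929, -7483) = -21917707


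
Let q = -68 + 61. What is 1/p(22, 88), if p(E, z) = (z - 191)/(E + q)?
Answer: -15/103 ≈ -0.14563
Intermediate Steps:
q = -7
p(E, z) = (-191 + z)/(-7 + E) (p(E, z) = (z - 191)/(E - 7) = (-191 + z)/(-7 + E))
1/p(22, 88) = 1/((-191 + 88)/(-7 + 22)) = 1/(-103/15) = -15/103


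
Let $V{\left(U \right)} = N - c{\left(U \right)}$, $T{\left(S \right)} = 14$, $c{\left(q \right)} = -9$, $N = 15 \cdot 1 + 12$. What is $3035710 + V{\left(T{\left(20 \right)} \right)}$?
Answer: $3035746$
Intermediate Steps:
$N = 27$ ($N = 15 + 12 = 27$)
$V{\left(U \right)} = 36$ ($V{\left(U \right)} = 27 - -9 = 27 + 9 = 36$)
$3035710 + V{\left(T{\left(20 \right)} \right)} = 3035710 + 36 = 3035746$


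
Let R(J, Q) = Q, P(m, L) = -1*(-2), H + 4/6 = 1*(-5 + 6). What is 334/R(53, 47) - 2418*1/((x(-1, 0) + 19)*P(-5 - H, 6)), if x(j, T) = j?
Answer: -16937/282 ≈ -60.060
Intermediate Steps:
H = ⅓ (H = -⅔ + 1*(-5 + 6) = -⅔ + 1*1 = -⅔ + 1 = ⅓ ≈ 0.33333)
P(m, L) = 2
334/R(53, 47) - 2418*1/((x(-1, 0) + 19)*P(-5 - H, 6)) = 334/47 - 2418*1/(2*(-1 + 19)) = 334*(1/47) - 2418/(18*2) = 334/47 - 2418/36 = 334/47 - 2418*1/36 = 334/47 - 403/6 = -16937/282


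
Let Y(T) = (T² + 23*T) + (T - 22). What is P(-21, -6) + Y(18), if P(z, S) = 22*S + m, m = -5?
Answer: 597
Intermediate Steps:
P(z, S) = -5 + 22*S (P(z, S) = 22*S - 5 = -5 + 22*S)
Y(T) = -22 + T² + 24*T (Y(T) = (T² + 23*T) + (-22 + T) = -22 + T² + 24*T)
P(-21, -6) + Y(18) = (-5 + 22*(-6)) + (-22 + 18² + 24*18) = (-5 - 132) + (-22 + 324 + 432) = -137 + 734 = 597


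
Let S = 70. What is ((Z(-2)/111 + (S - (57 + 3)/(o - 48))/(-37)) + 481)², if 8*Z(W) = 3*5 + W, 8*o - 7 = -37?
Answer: 95745500911369/417139776 ≈ 2.2953e+5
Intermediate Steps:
o = -15/4 (o = 7/8 + (⅛)*(-37) = 7/8 - 37/8 = -15/4 ≈ -3.7500)
Z(W) = 15/8 + W/8 (Z(W) = (3*5 + W)/8 = (15 + W)/8 = 15/8 + W/8)
((Z(-2)/111 + (S - (57 + 3)/(o - 48))/(-37)) + 481)² = (((15/8 + (⅛)*(-2))/111 + (70 - (57 + 3)/(-15/4 - 48))/(-37)) + 481)² = (((15/8 - ¼)*(1/111) + (70 - 60/(-207/4))*(-1/37)) + 481)² = (((13/8)*(1/111) + (70 - 60*(-4)/207)*(-1/37)) + 481)² = ((13/888 + (70 - 1*(-80/69))*(-1/37)) + 481)² = ((13/888 + (70 + 80/69)*(-1/37)) + 481)² = ((13/888 + (4910/69)*(-1/37)) + 481)² = ((13/888 - 4910/2553) + 481)² = (-38981/20424 + 481)² = (9784963/20424)² = 95745500911369/417139776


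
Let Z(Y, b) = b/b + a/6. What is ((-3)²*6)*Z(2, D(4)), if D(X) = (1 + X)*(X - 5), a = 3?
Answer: 81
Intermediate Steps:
D(X) = (1 + X)*(-5 + X)
Z(Y, b) = 3/2 (Z(Y, b) = b/b + 3/6 = 1 + 3*(⅙) = 1 + ½ = 3/2)
((-3)²*6)*Z(2, D(4)) = ((-3)²*6)*(3/2) = (9*6)*(3/2) = 54*(3/2) = 81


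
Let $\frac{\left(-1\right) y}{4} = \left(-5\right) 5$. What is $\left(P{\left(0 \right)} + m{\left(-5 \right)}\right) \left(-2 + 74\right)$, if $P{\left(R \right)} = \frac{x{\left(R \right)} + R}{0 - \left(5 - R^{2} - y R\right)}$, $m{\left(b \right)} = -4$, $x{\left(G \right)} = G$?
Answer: $-288$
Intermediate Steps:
$y = 100$ ($y = - 4 \left(\left(-5\right) 5\right) = \left(-4\right) \left(-25\right) = 100$)
$P{\left(R \right)} = \frac{2 R}{-5 + R^{2} + 100 R}$ ($P{\left(R \right)} = \frac{R + R}{0 - \left(5 - R^{2} - 100 R\right)} = \frac{2 R}{0 + \left(-5 + R^{2} + 100 R\right)} = \frac{2 R}{-5 + R^{2} + 100 R}$)
$\left(P{\left(0 \right)} + m{\left(-5 \right)}\right) \left(-2 + 74\right) = \left(2 \cdot 0 \frac{1}{-5 + 0^{2} + 100 \cdot 0} - 4\right) \left(-2 + 74\right) = \left(2 \cdot 0 \frac{1}{-5 + 0 + 0} - 4\right) 72 = \left(2 \cdot 0 \frac{1}{-5} - 4\right) 72 = \left(2 \cdot 0 \left(- \frac{1}{5}\right) - 4\right) 72 = \left(0 - 4\right) 72 = \left(-4\right) 72 = -288$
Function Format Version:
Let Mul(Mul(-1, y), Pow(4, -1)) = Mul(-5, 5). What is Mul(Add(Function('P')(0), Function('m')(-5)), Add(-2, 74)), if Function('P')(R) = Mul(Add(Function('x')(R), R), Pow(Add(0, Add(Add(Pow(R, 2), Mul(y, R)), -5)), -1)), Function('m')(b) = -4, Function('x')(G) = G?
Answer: -288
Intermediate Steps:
y = 100 (y = Mul(-4, Mul(-5, 5)) = Mul(-4, -25) = 100)
Function('P')(R) = Mul(2, R, Pow(Add(-5, Pow(R, 2), Mul(100, R)), -1)) (Function('P')(R) = Mul(Add(R, R), Pow(Add(0, Add(Add(Pow(R, 2), Mul(100, R)), -5)), -1)) = Mul(Mul(2, R), Pow(Add(0, Add(-5, Pow(R, 2), Mul(100, R))), -1)) = Mul(Mul(2, R), Pow(Add(-5, Pow(R, 2), Mul(100, R)), -1)) = Mul(2, R, Pow(Add(-5, Pow(R, 2), Mul(100, R)), -1)))
Mul(Add(Function('P')(0), Function('m')(-5)), Add(-2, 74)) = Mul(Add(Mul(2, 0, Pow(Add(-5, Pow(0, 2), Mul(100, 0)), -1)), -4), Add(-2, 74)) = Mul(Add(Mul(2, 0, Pow(Add(-5, 0, 0), -1)), -4), 72) = Mul(Add(Mul(2, 0, Pow(-5, -1)), -4), 72) = Mul(Add(Mul(2, 0, Rational(-1, 5)), -4), 72) = Mul(Add(0, -4), 72) = Mul(-4, 72) = -288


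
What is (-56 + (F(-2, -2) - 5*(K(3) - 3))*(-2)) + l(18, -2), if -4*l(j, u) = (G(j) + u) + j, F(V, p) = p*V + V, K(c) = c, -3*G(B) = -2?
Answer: -385/6 ≈ -64.167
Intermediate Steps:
G(B) = ⅔ (G(B) = -⅓*(-2) = ⅔)
F(V, p) = V + V*p (F(V, p) = V*p + V = V + V*p)
l(j, u) = -⅙ - j/4 - u/4 (l(j, u) = -((⅔ + u) + j)/4 = -(⅔ + j + u)/4 = -⅙ - j/4 - u/4)
(-56 + (F(-2, -2) - 5*(K(3) - 3))*(-2)) + l(18, -2) = (-56 + (-2*(1 - 2) - 5*(3 - 3))*(-2)) + (-⅙ - ¼*18 - ¼*(-2)) = (-56 + (-2*(-1) - 5*0)*(-2)) + (-⅙ - 9/2 + ½) = (-56 + (2 + 0)*(-2)) - 25/6 = (-56 + 2*(-2)) - 25/6 = (-56 - 4) - 25/6 = -60 - 25/6 = -385/6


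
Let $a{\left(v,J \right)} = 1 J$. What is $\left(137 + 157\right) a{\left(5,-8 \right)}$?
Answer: $-2352$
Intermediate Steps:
$a{\left(v,J \right)} = J$
$\left(137 + 157\right) a{\left(5,-8 \right)} = \left(137 + 157\right) \left(-8\right) = 294 \left(-8\right) = -2352$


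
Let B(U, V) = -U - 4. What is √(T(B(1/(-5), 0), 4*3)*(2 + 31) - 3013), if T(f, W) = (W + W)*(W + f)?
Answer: 13*√515/5 ≈ 59.003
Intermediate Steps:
B(U, V) = -4 - U
T(f, W) = 2*W*(W + f) (T(f, W) = (2*W)*(W + f) = 2*W*(W + f))
√(T(B(1/(-5), 0), 4*3)*(2 + 31) - 3013) = √((2*(4*3)*(4*3 + (-4 - 1/(-5))))*(2 + 31) - 3013) = √((2*12*(12 + (-4 - 1*(-⅕))))*33 - 3013) = √((2*12*(12 + (-4 + ⅕)))*33 - 3013) = √((2*12*(12 - 19/5))*33 - 3013) = √((2*12*(41/5))*33 - 3013) = √((984/5)*33 - 3013) = √(32472/5 - 3013) = √(17407/5) = 13*√515/5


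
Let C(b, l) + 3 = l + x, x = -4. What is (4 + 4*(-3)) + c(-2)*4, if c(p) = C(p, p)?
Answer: -44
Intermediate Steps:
C(b, l) = -7 + l (C(b, l) = -3 + (l - 4) = -3 + (-4 + l) = -7 + l)
c(p) = -7 + p
(4 + 4*(-3)) + c(-2)*4 = (4 + 4*(-3)) + (-7 - 2)*4 = (4 - 12) - 9*4 = -8 - 36 = -44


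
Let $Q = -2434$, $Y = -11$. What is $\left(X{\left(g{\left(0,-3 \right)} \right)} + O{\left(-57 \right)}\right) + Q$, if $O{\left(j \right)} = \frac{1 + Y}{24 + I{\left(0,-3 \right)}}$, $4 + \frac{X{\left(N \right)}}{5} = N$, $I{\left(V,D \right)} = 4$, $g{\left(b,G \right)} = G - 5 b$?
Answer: $- \frac{34571}{14} \approx -2469.4$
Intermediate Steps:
$X{\left(N \right)} = -20 + 5 N$
$O{\left(j \right)} = - \frac{5}{14}$ ($O{\left(j \right)} = \frac{1 - 11}{24 + 4} = - \frac{10}{28} = \left(-10\right) \frac{1}{28} = - \frac{5}{14}$)
$\left(X{\left(g{\left(0,-3 \right)} \right)} + O{\left(-57 \right)}\right) + Q = \left(\left(-20 + 5 \left(-3 - 0\right)\right) - \frac{5}{14}\right) - 2434 = \left(\left(-20 + 5 \left(-3 + 0\right)\right) - \frac{5}{14}\right) - 2434 = \left(\left(-20 + 5 \left(-3\right)\right) - \frac{5}{14}\right) - 2434 = \left(\left(-20 - 15\right) - \frac{5}{14}\right) - 2434 = \left(-35 - \frac{5}{14}\right) - 2434 = - \frac{495}{14} - 2434 = - \frac{34571}{14}$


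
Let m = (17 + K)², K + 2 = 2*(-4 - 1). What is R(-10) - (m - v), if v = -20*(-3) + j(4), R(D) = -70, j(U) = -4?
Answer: -39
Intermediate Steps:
v = 56 (v = -20*(-3) - 4 = 60 - 4 = 56)
K = -12 (K = -2 + 2*(-4 - 1) = -2 + 2*(-5) = -2 - 10 = -12)
m = 25 (m = (17 - 12)² = 5² = 25)
R(-10) - (m - v) = -70 - (25 - 1*56) = -70 - (25 - 56) = -70 - 1*(-31) = -70 + 31 = -39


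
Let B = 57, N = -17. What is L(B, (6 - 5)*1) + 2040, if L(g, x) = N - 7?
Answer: 2016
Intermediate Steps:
L(g, x) = -24 (L(g, x) = -17 - 7 = -24)
L(B, (6 - 5)*1) + 2040 = -24 + 2040 = 2016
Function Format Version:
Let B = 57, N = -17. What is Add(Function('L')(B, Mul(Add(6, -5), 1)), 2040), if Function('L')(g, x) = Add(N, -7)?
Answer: 2016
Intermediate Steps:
Function('L')(g, x) = -24 (Function('L')(g, x) = Add(-17, -7) = -24)
Add(Function('L')(B, Mul(Add(6, -5), 1)), 2040) = Add(-24, 2040) = 2016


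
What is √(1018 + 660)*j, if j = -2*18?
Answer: -36*√1678 ≈ -1474.7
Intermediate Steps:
j = -36
√(1018 + 660)*j = √(1018 + 660)*(-36) = √1678*(-36) = -36*√1678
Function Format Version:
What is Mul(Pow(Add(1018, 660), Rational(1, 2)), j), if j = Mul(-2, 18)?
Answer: Mul(-36, Pow(1678, Rational(1, 2))) ≈ -1474.7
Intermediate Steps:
j = -36
Mul(Pow(Add(1018, 660), Rational(1, 2)), j) = Mul(Pow(Add(1018, 660), Rational(1, 2)), -36) = Mul(Pow(1678, Rational(1, 2)), -36) = Mul(-36, Pow(1678, Rational(1, 2)))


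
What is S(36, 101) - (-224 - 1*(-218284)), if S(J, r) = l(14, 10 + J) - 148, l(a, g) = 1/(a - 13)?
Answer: -218207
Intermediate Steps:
l(a, g) = 1/(-13 + a)
S(J, r) = -147 (S(J, r) = 1/(-13 + 14) - 148 = 1/1 - 148 = 1 - 148 = -147)
S(36, 101) - (-224 - 1*(-218284)) = -147 - (-224 - 1*(-218284)) = -147 - (-224 + 218284) = -147 - 1*218060 = -147 - 218060 = -218207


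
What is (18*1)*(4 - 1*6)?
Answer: -36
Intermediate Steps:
(18*1)*(4 - 1*6) = 18*(4 - 6) = 18*(-2) = -36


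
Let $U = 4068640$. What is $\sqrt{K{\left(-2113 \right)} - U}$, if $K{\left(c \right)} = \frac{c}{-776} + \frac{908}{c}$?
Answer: $\frac{i \sqrt{2734711172784105598}}{819844} \approx 2017.1 i$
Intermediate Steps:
$K{\left(c \right)} = \frac{908}{c} - \frac{c}{776}$ ($K{\left(c \right)} = c \left(- \frac{1}{776}\right) + \frac{908}{c} = - \frac{c}{776} + \frac{908}{c} = \frac{908}{c} - \frac{c}{776}$)
$\sqrt{K{\left(-2113 \right)} - U} = \sqrt{\left(\frac{908}{-2113} - - \frac{2113}{776}\right) - 4068640} = \sqrt{\left(908 \left(- \frac{1}{2113}\right) + \frac{2113}{776}\right) - 4068640} = \sqrt{\left(- \frac{908}{2113} + \frac{2113}{776}\right) - 4068640} = \sqrt{\frac{3760161}{1639688} - 4068640} = \sqrt{- \frac{6671296424159}{1639688}} = \frac{i \sqrt{2734711172784105598}}{819844}$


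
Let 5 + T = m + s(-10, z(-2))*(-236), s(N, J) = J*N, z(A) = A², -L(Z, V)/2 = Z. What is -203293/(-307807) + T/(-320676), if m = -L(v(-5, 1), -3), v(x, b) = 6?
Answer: 20761111113/32902105844 ≈ 0.63100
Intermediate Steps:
L(Z, V) = -2*Z
m = 12 (m = -(-2)*6 = -1*(-12) = 12)
T = 9447 (T = -5 + (12 + ((-2)²*(-10))*(-236)) = -5 + (12 + (4*(-10))*(-236)) = -5 + (12 - 40*(-236)) = -5 + (12 + 9440) = -5 + 9452 = 9447)
-203293/(-307807) + T/(-320676) = -203293/(-307807) + 9447/(-320676) = -203293*(-1/307807) + 9447*(-1/320676) = 203293/307807 - 3149/106892 = 20761111113/32902105844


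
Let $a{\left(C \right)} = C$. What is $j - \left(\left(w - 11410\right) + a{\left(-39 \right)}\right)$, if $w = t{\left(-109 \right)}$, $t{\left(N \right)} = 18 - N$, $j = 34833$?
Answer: $46155$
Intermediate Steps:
$w = 127$ ($w = 18 - -109 = 18 + 109 = 127$)
$j - \left(\left(w - 11410\right) + a{\left(-39 \right)}\right) = 34833 - \left(\left(127 - 11410\right) - 39\right) = 34833 - \left(-11283 - 39\right) = 34833 - -11322 = 34833 + 11322 = 46155$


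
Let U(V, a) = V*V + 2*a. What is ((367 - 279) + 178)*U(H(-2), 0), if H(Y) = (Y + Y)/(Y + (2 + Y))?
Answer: 1064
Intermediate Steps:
H(Y) = 2*Y/(2 + 2*Y) (H(Y) = (2*Y)/(2 + 2*Y) = 2*Y/(2 + 2*Y))
U(V, a) = V² + 2*a
((367 - 279) + 178)*U(H(-2), 0) = ((367 - 279) + 178)*((-2/(1 - 2))² + 2*0) = (88 + 178)*((-2/(-1))² + 0) = 266*((-2*(-1))² + 0) = 266*(2² + 0) = 266*(4 + 0) = 266*4 = 1064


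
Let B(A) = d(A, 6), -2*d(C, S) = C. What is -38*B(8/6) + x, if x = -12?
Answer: 40/3 ≈ 13.333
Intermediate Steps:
d(C, S) = -C/2
B(A) = -A/2
-38*B(8/6) + x = -(-19)*8/6 - 12 = -(-19)*8*(⅙) - 12 = -(-19)*4/3 - 12 = -38*(-⅔) - 12 = 76/3 - 12 = 40/3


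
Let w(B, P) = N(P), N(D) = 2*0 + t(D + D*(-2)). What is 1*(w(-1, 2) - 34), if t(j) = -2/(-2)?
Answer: -33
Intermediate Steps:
t(j) = 1 (t(j) = -2*(-½) = 1)
N(D) = 1 (N(D) = 2*0 + 1 = 0 + 1 = 1)
w(B, P) = 1
1*(w(-1, 2) - 34) = 1*(1 - 34) = 1*(-33) = -33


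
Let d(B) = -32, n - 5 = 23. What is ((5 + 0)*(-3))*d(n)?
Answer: 480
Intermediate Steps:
n = 28 (n = 5 + 23 = 28)
((5 + 0)*(-3))*d(n) = ((5 + 0)*(-3))*(-32) = (5*(-3))*(-32) = -15*(-32) = 480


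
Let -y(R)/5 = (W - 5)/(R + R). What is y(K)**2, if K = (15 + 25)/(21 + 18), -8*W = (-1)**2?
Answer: 2556801/16384 ≈ 156.05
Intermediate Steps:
W = -1/8 (W = -1/8*(-1)**2 = -1/8*1 = -1/8 ≈ -0.12500)
K = 40/39 ≈ 1.0256
y(R) = 205/(16*R) (y(R) = -5*(-1/8 - 5)/(R + R) = -(-205)/(8*(2*R)) = -(-205)*1/(2*R)/8 = -(-205)/(16*R) = 205/(16*R))
y(K)**2 = (205/(16*(40/39)))**2 = ((205/16)*(39/40))**2 = (1599/128)**2 = 2556801/16384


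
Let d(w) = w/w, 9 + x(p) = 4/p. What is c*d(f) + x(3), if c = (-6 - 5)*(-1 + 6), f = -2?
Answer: -188/3 ≈ -62.667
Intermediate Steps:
x(p) = -9 + 4/p
d(w) = 1
c = -55 (c = -11*5 = -55)
c*d(f) + x(3) = -55*1 + (-9 + 4/3) = -55 + (-9 + 4*(⅓)) = -55 + (-9 + 4/3) = -55 - 23/3 = -188/3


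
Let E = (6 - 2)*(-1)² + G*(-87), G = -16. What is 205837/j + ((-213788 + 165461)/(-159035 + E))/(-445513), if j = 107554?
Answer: 14455973379999301/7553541491338078 ≈ 1.9138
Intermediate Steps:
E = 1396 (E = (6 - 2)*(-1)² - 16*(-87) = 4*1 + 1392 = 4 + 1392 = 1396)
205837/j + ((-213788 + 165461)/(-159035 + E))/(-445513) = 205837/107554 + ((-213788 + 165461)/(-159035 + 1396))/(-445513) = 205837*(1/107554) - 48327/(-157639)*(-1/445513) = 205837/107554 - 48327*(-1/157639)*(-1/445513) = 205837/107554 + (48327/157639)*(-1/445513) = 205837/107554 - 48327/70230223807 = 14455973379999301/7553541491338078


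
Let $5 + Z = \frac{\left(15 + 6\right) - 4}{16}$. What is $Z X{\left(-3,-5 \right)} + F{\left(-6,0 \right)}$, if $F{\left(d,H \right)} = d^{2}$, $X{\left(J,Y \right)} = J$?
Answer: $\frac{765}{16} \approx 47.813$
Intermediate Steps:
$Z = - \frac{63}{16}$ ($Z = -5 + \frac{\left(15 + 6\right) - 4}{16} = -5 + \left(21 - 4\right) \frac{1}{16} = -5 + 17 \cdot \frac{1}{16} = -5 + \frac{17}{16} = - \frac{63}{16} \approx -3.9375$)
$Z X{\left(-3,-5 \right)} + F{\left(-6,0 \right)} = \left(- \frac{63}{16}\right) \left(-3\right) + \left(-6\right)^{2} = \frac{189}{16} + 36 = \frac{765}{16}$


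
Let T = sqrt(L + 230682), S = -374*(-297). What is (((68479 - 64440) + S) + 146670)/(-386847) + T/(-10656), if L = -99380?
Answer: -261787/386847 - sqrt(131302)/10656 ≈ -0.71072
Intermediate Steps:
S = 111078
T = sqrt(131302) (T = sqrt(-99380 + 230682) = sqrt(131302) ≈ 362.36)
(((68479 - 64440) + S) + 146670)/(-386847) + T/(-10656) = (((68479 - 64440) + 111078) + 146670)/(-386847) + sqrt(131302)/(-10656) = ((4039 + 111078) + 146670)*(-1/386847) + sqrt(131302)*(-1/10656) = (115117 + 146670)*(-1/386847) - sqrt(131302)/10656 = 261787*(-1/386847) - sqrt(131302)/10656 = -261787/386847 - sqrt(131302)/10656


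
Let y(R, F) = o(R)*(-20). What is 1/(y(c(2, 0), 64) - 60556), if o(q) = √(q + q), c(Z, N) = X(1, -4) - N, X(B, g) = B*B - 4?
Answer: I/(4*(-15139*I + 5*√6)) ≈ -1.6514e-5 + 1.336e-8*I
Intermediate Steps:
X(B, g) = -4 + B² (X(B, g) = B² - 4 = -4 + B²)
c(Z, N) = -3 - N (c(Z, N) = (-4 + 1²) - N = (-4 + 1) - N = -3 - N)
o(q) = √2*√q (o(q) = √(2*q) = √2*√q)
y(R, F) = -20*√2*√R (y(R, F) = (√2*√R)*(-20) = -20*√2*√R)
1/(y(c(2, 0), 64) - 60556) = 1/(-20*√2*√(-3 - 1*0) - 60556) = 1/(-20*√2*√(-3 + 0) - 60556) = 1/(-20*√2*√(-3) - 60556) = 1/(-20*√2*I*√3 - 60556) = 1/(-20*I*√6 - 60556) = 1/(-60556 - 20*I*√6)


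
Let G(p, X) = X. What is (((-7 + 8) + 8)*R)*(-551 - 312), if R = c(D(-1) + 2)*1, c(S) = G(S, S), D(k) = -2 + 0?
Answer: 0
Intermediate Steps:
D(k) = -2
c(S) = S
R = 0 (R = (-2 + 2)*1 = 0*1 = 0)
(((-7 + 8) + 8)*R)*(-551 - 312) = (((-7 + 8) + 8)*0)*(-551 - 312) = ((1 + 8)*0)*(-863) = (9*0)*(-863) = 0*(-863) = 0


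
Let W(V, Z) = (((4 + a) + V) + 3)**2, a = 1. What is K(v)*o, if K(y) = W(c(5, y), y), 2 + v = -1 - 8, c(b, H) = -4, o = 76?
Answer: 1216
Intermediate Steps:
v = -11 (v = -2 + (-1 - 8) = -2 - 9 = -11)
W(V, Z) = (8 + V)**2 (W(V, Z) = (((4 + 1) + V) + 3)**2 = ((5 + V) + 3)**2 = (8 + V)**2)
K(y) = 16 (K(y) = (8 - 4)**2 = 4**2 = 16)
K(v)*o = 16*76 = 1216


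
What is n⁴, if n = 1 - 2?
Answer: 1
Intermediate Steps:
n = -1
n⁴ = (-1)⁴ = 1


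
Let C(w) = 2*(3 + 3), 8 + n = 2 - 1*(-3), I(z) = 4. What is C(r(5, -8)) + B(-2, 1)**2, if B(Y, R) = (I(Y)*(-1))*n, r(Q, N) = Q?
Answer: 156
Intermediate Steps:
n = -3 (n = -8 + (2 - 1*(-3)) = -8 + (2 + 3) = -8 + 5 = -3)
B(Y, R) = 12 (B(Y, R) = (4*(-1))*(-3) = -4*(-3) = 12)
C(w) = 12 (C(w) = 2*6 = 12)
C(r(5, -8)) + B(-2, 1)**2 = 12 + 12**2 = 12 + 144 = 156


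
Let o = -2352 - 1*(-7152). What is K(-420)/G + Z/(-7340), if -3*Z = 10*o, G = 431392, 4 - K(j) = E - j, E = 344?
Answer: 43104335/19790108 ≈ 2.1781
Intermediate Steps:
o = 4800 (o = -2352 + 7152 = 4800)
K(j) = -340 + j (K(j) = 4 - (344 - j) = 4 + (-344 + j) = -340 + j)
Z = -16000 (Z = -10*4800/3 = -⅓*48000 = -16000)
K(-420)/G + Z/(-7340) = (-340 - 420)/431392 - 16000/(-7340) = -760*1/431392 - 16000*(-1/7340) = -95/53924 + 800/367 = 43104335/19790108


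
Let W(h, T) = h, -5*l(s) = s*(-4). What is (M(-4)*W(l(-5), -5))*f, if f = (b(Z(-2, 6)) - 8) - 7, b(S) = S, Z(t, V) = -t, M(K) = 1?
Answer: 52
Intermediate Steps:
l(s) = 4*s/5 (l(s) = -s*(-4)/5 = -(-4)*s/5 = 4*s/5)
f = -13 (f = (-1*(-2) - 8) - 7 = (2 - 8) - 7 = -6 - 7 = -13)
(M(-4)*W(l(-5), -5))*f = (1*((⅘)*(-5)))*(-13) = (1*(-4))*(-13) = -4*(-13) = 52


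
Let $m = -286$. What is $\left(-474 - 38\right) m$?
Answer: $146432$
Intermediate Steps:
$\left(-474 - 38\right) m = \left(-474 - 38\right) \left(-286\right) = \left(-512\right) \left(-286\right) = 146432$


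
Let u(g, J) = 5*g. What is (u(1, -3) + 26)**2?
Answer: 961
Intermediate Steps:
(u(1, -3) + 26)**2 = (5*1 + 26)**2 = (5 + 26)**2 = 31**2 = 961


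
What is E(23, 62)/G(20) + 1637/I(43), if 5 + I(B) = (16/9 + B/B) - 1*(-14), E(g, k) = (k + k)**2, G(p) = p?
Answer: 481129/530 ≈ 907.79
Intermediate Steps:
E(g, k) = 4*k**2 (E(g, k) = (2*k)**2 = 4*k**2)
I(B) = 106/9 (I(B) = -5 + ((16/9 + B/B) - 1*(-14)) = -5 + ((16*(1/9) + 1) + 14) = -5 + ((16/9 + 1) + 14) = -5 + (25/9 + 14) = -5 + 151/9 = 106/9)
E(23, 62)/G(20) + 1637/I(43) = (4*62**2)/20 + 1637/(106/9) = (4*3844)*(1/20) + 1637*(9/106) = 15376*(1/20) + 14733/106 = 3844/5 + 14733/106 = 481129/530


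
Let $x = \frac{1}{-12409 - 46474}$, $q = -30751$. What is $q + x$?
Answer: $- \frac{1810711134}{58883} \approx -30751.0$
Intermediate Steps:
$x = - \frac{1}{58883}$ ($x = \frac{1}{-58883} = - \frac{1}{58883} \approx -1.6983 \cdot 10^{-5}$)
$q + x = -30751 - \frac{1}{58883} = - \frac{1810711134}{58883}$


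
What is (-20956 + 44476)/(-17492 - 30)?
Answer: -11760/8761 ≈ -1.3423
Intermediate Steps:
(-20956 + 44476)/(-17492 - 30) = 23520/(-17522) = 23520*(-1/17522) = -11760/8761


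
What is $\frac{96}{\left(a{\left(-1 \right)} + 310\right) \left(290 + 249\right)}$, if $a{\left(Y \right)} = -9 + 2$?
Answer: $\frac{32}{54439} \approx 0.00058781$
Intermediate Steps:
$a{\left(Y \right)} = -7$
$\frac{96}{\left(a{\left(-1 \right)} + 310\right) \left(290 + 249\right)} = \frac{96}{\left(-7 + 310\right) \left(290 + 249\right)} = \frac{96}{303 \cdot 539} = \frac{96}{163317} = 96 \cdot \frac{1}{163317} = \frac{32}{54439}$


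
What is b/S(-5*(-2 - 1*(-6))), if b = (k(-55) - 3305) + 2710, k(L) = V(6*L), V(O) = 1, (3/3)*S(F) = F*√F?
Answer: -297*I*√5/100 ≈ -6.6411*I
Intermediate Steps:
S(F) = F^(3/2) (S(F) = F*√F = F^(3/2))
k(L) = 1
b = -594 (b = (1 - 3305) + 2710 = -3304 + 2710 = -594)
b/S(-5*(-2 - 1*(-6))) = -594*I*√5/(25*(-2 - 1*(-6))^(3/2)) = -594*I*√5/(25*(-2 + 6)^(3/2)) = -594*I*√5/200 = -297*I*√5/100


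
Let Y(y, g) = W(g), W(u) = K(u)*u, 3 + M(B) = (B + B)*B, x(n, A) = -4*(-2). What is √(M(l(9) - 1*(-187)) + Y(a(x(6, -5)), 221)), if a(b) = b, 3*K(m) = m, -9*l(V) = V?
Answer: 2*√192306/3 ≈ 292.35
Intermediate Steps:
x(n, A) = 8
l(V) = -V/9
K(m) = m/3
M(B) = -3 + 2*B² (M(B) = -3 + (B + B)*B = -3 + (2*B)*B = -3 + 2*B²)
W(u) = u²/3 (W(u) = (u/3)*u = u²/3)
Y(y, g) = g²/3
√(M(l(9) - 1*(-187)) + Y(a(x(6, -5)), 221)) = √((-3 + 2*(-⅑*9 - 1*(-187))²) + (⅓)*221²) = √((-3 + 2*(-1 + 187)²) + (⅓)*48841) = √((-3 + 2*186²) + 48841/3) = √((-3 + 2*34596) + 48841/3) = √((-3 + 69192) + 48841/3) = √(69189 + 48841/3) = √(256408/3) = 2*√192306/3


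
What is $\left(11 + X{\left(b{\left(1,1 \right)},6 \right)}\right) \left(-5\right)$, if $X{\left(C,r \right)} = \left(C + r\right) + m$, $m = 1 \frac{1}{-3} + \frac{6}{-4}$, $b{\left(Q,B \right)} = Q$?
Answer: $- \frac{485}{6} \approx -80.833$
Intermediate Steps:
$m = - \frac{11}{6}$ ($m = 1 \left(- \frac{1}{3}\right) + 6 \left(- \frac{1}{4}\right) = - \frac{1}{3} - \frac{3}{2} = - \frac{11}{6} \approx -1.8333$)
$X{\left(C,r \right)} = - \frac{11}{6} + C + r$ ($X{\left(C,r \right)} = \left(C + r\right) - \frac{11}{6} = - \frac{11}{6} + C + r$)
$\left(11 + X{\left(b{\left(1,1 \right)},6 \right)}\right) \left(-5\right) = \left(11 + \left(- \frac{11}{6} + 1 + 6\right)\right) \left(-5\right) = \left(11 + \frac{31}{6}\right) \left(-5\right) = \frac{97}{6} \left(-5\right) = - \frac{485}{6}$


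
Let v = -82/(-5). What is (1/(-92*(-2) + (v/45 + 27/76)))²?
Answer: 292410000/9977429911849 ≈ 2.9307e-5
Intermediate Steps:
v = 82/5 (v = -82*(-1)/5 = -1*(-82/5) = 82/5 ≈ 16.400)
(1/(-92*(-2) + (v/45 + 27/76)))² = (1/(-92*(-2) + ((82/5)/45 + 27/76)))² = (1/(184 + ((82/5)*(1/45) + 27*(1/76))))² = (1/(184 + (82/225 + 27/76)))² = (1/(184 + 12307/17100))² = (1/(3158707/17100))² = (17100/3158707)² = 292410000/9977429911849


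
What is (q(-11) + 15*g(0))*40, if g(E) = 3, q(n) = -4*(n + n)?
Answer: 5320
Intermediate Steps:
q(n) = -8*n
(q(-11) + 15*g(0))*40 = (-8*(-11) + 15*3)*40 = (88 + 45)*40 = 133*40 = 5320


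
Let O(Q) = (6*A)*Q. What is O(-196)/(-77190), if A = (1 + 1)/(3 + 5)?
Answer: 49/12865 ≈ 0.0038088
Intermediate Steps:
A = ¼ (A = 2/8 = 2*(⅛) = ¼ ≈ 0.25000)
O(Q) = 3*Q/2 (O(Q) = (6*(¼))*Q = 3*Q/2)
O(-196)/(-77190) = ((3/2)*(-196))/(-77190) = -294*(-1/77190) = 49/12865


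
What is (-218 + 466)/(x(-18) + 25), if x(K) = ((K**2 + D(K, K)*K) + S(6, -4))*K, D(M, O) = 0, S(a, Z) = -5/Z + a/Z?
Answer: -496/11605 ≈ -0.042740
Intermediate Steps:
x(K) = K*(-1/4 + K**2) (x(K) = ((K**2 + 0*K) + (-5 + 6)/(-4))*K = ((K**2 + 0) - 1/4*1)*K = (K**2 - 1/4)*K = (-1/4 + K**2)*K = K*(-1/4 + K**2))
(-218 + 466)/(x(-18) + 25) = (-218 + 466)/(((-18)**3 - 1/4*(-18)) + 25) = 248/((-5832 + 9/2) + 25) = 248/(-11655/2 + 25) = 248/(-11605/2) = 248*(-2/11605) = -496/11605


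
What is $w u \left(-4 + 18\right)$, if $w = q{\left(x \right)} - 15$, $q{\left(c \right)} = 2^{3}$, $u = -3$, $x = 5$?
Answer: $294$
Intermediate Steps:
$q{\left(c \right)} = 8$
$w = -7$ ($w = 8 - 15 = -7$)
$w u \left(-4 + 18\right) = - 7 \left(- 3 \left(-4 + 18\right)\right) = - 7 \left(\left(-3\right) 14\right) = \left(-7\right) \left(-42\right) = 294$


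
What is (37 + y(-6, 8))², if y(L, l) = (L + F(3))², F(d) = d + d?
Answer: 1369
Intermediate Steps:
F(d) = 2*d
y(L, l) = (6 + L)² (y(L, l) = (L + 2*3)² = (L + 6)² = (6 + L)²)
(37 + y(-6, 8))² = (37 + (6 - 6)²)² = (37 + 0²)² = (37 + 0)² = 37² = 1369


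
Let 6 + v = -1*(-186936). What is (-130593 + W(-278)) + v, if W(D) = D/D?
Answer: 56338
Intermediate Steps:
W(D) = 1
v = 186930 (v = -6 - 1*(-186936) = -6 + 186936 = 186930)
(-130593 + W(-278)) + v = (-130593 + 1) + 186930 = -130592 + 186930 = 56338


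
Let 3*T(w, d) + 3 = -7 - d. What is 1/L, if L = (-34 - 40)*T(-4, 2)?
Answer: 1/296 ≈ 0.0033784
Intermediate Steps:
T(w, d) = -10/3 - d/3 (T(w, d) = -1 + (-7 - d)/3 = -1 + (-7/3 - d/3) = -10/3 - d/3)
L = 296 (L = (-34 - 40)*(-10/3 - ⅓*2) = -74*(-10/3 - ⅔) = -74*(-4) = 296)
1/L = 1/296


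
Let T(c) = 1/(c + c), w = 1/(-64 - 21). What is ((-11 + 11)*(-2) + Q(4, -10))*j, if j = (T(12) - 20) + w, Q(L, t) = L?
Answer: -40739/510 ≈ -79.880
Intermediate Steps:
w = -1/85 (w = 1/(-85) = -1/85 ≈ -0.011765)
T(c) = 1/(2*c)
j = -40739/2040 (j = ((1/2)/12 - 20) - 1/85 = ((1/2)*(1/12) - 20) - 1/85 = (1/24 - 20) - 1/85 = -479/24 - 1/85 = -40739/2040 ≈ -19.970)
((-11 + 11)*(-2) + Q(4, -10))*j = ((-11 + 11)*(-2) + 4)*(-40739/2040) = (0*(-2) + 4)*(-40739/2040) = (0 + 4)*(-40739/2040) = 4*(-40739/2040) = -40739/510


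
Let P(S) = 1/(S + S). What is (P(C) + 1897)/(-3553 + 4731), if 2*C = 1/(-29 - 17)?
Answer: 1851/1178 ≈ 1.5713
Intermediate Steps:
C = -1/92 (C = 1/(2*(-29 - 17)) = (1/2)/(-46) = (1/2)*(-1/46) = -1/92 ≈ -0.010870)
P(S) = 1/(2*S)
(P(C) + 1897)/(-3553 + 4731) = (1/(2*(-1/92)) + 1897)/(-3553 + 4731) = ((1/2)*(-92) + 1897)/1178 = (-46 + 1897)*(1/1178) = 1851*(1/1178) = 1851/1178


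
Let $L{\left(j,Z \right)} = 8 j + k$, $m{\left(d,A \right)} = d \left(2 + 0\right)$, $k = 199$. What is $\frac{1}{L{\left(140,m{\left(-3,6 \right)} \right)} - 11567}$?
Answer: $- \frac{1}{10248} \approx -9.758 \cdot 10^{-5}$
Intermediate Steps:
$m{\left(d,A \right)} = 2 d$ ($m{\left(d,A \right)} = d 2 = 2 d$)
$L{\left(j,Z \right)} = 199 + 8 j$ ($L{\left(j,Z \right)} = 8 j + 199 = 199 + 8 j$)
$\frac{1}{L{\left(140,m{\left(-3,6 \right)} \right)} - 11567} = \frac{1}{\left(199 + 8 \cdot 140\right) - 11567} = \frac{1}{\left(199 + 1120\right) - 11567} = \frac{1}{1319 - 11567} = \frac{1}{-10248} = - \frac{1}{10248}$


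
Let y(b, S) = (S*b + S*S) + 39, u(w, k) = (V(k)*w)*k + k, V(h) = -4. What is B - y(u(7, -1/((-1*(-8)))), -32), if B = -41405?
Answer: -42360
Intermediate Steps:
u(w, k) = k - 4*k*w (u(w, k) = (-4*w)*k + k = -4*k*w + k = k - 4*k*w)
y(b, S) = 39 + S² + S*b (y(b, S) = (S*b + S²) + 39 = (S² + S*b) + 39 = 39 + S² + S*b)
B - y(u(7, -1/((-1*(-8)))), -32) = -41405 - (39 + (-32)² - 32*(-1/((-1*(-8))))*(1 - 4*7)) = -41405 - (39 + 1024 - 32*(-1/8)*(1 - 28)) = -41405 - (39 + 1024 - 32*(-1*⅛)*(-27)) = -41405 - (39 + 1024 - (-4)*(-27)) = -41405 - (39 + 1024 - 32*27/8) = -41405 - (39 + 1024 - 108) = -41405 - 1*955 = -41405 - 955 = -42360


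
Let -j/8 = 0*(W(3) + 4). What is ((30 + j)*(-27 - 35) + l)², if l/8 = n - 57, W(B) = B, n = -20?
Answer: 6130576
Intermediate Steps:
j = 0 (j = -0*(3 + 4) = -0*7 = -8*0 = 0)
l = -616 (l = 8*(-20 - 57) = 8*(-77) = -616)
((30 + j)*(-27 - 35) + l)² = ((30 + 0)*(-27 - 35) - 616)² = (30*(-62) - 616)² = (-1860 - 616)² = (-2476)² = 6130576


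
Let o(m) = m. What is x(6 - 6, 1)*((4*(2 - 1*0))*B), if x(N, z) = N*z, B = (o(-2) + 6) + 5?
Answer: 0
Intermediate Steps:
B = 9 (B = (-2 + 6) + 5 = 4 + 5 = 9)
x(6 - 6, 1)*((4*(2 - 1*0))*B) = ((6 - 6)*1)*((4*(2 - 1*0))*9) = (0*1)*((4*(2 + 0))*9) = 0*((4*2)*9) = 0*(8*9) = 0*72 = 0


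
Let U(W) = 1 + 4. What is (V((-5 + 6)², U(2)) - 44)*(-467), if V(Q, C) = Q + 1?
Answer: 19614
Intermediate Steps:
U(W) = 5
V(Q, C) = 1 + Q
(V((-5 + 6)², U(2)) - 44)*(-467) = ((1 + (-5 + 6)²) - 44)*(-467) = ((1 + 1²) - 44)*(-467) = ((1 + 1) - 44)*(-467) = (2 - 44)*(-467) = -42*(-467) = 19614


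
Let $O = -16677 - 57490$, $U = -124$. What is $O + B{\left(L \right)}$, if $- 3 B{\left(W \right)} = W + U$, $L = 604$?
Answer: $-74327$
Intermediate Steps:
$O = -74167$
$B{\left(W \right)} = \frac{124}{3} - \frac{W}{3}$ ($B{\left(W \right)} = - \frac{W - 124}{3} = - \frac{-124 + W}{3} = \frac{124}{3} - \frac{W}{3}$)
$O + B{\left(L \right)} = -74167 + \left(\frac{124}{3} - \frac{604}{3}\right) = -74167 - 160 = -74327$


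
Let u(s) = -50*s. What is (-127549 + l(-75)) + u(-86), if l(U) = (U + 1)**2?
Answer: -117773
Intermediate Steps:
l(U) = (1 + U)**2
(-127549 + l(-75)) + u(-86) = (-127549 + (1 - 75)**2) - 50*(-86) = (-127549 + (-74)**2) + 4300 = (-127549 + 5476) + 4300 = -122073 + 4300 = -117773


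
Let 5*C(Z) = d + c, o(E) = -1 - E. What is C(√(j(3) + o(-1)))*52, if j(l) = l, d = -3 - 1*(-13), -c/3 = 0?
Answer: 104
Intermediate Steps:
c = 0 (c = -3*0 = 0)
d = 10 (d = -3 + 13 = 10)
C(Z) = 2 (C(Z) = (10 + 0)/5 = (⅕)*10 = 2)
C(√(j(3) + o(-1)))*52 = 2*52 = 104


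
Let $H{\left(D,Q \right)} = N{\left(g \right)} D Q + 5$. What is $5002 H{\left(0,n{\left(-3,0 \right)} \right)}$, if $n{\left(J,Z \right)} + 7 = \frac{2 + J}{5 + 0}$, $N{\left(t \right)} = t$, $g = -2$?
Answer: $25010$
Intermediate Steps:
$n{\left(J,Z \right)} = - \frac{33}{5} + \frac{J}{5}$ ($n{\left(J,Z \right)} = -7 + \frac{2 + J}{5 + 0} = -7 + \frac{2 + J}{5} = -7 + \left(2 + J\right) \frac{1}{5} = -7 + \left(\frac{2}{5} + \frac{J}{5}\right) = - \frac{33}{5} + \frac{J}{5}$)
$H{\left(D,Q \right)} = 5 - 2 D Q$ ($H{\left(D,Q \right)} = - 2 D Q + 5 = 5 - 2 D Q$)
$5002 H{\left(0,n{\left(-3,0 \right)} \right)} = 5002 \left(5 - 0 \left(- \frac{33}{5} + \frac{1}{5} \left(-3\right)\right)\right) = 5002 \left(5 - 0 \left(- \frac{33}{5} - \frac{3}{5}\right)\right) = 5002 \left(5 - 0 \left(- \frac{36}{5}\right)\right) = 5002 \left(5 + 0\right) = 5002 \cdot 5 = 25010$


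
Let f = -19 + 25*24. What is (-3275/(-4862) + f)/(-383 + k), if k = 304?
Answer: -2828097/384098 ≈ -7.3630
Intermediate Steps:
f = 581 (f = -19 + 600 = 581)
(-3275/(-4862) + f)/(-383 + k) = (-3275/(-4862) + 581)/(-383 + 304) = (-3275*(-1/4862) + 581)/(-79) = (3275/4862 + 581)*(-1/79) = (2828097/4862)*(-1/79) = -2828097/384098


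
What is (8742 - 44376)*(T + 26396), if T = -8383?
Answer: -641875242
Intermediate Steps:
(8742 - 44376)*(T + 26396) = (8742 - 44376)*(-8383 + 26396) = -35634*18013 = -641875242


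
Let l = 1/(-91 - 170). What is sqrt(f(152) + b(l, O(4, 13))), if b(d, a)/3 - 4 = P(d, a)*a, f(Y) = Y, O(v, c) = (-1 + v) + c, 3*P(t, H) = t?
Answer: 2*sqrt(310213)/87 ≈ 12.804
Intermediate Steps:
P(t, H) = t/3
O(v, c) = -1 + c + v
l = -1/261 (l = 1/(-261) = -1/261 ≈ -0.0038314)
b(d, a) = 12 + a*d (b(d, a) = 12 + 3*((d/3)*a) = 12 + 3*(a*d/3) = 12 + a*d)
sqrt(f(152) + b(l, O(4, 13))) = sqrt(152 + (12 + (-1 + 13 + 4)*(-1/261))) = sqrt(152 + (12 + 16*(-1/261))) = sqrt(152 + (12 - 16/261)) = sqrt(152 + 3116/261) = sqrt(42788/261) = 2*sqrt(310213)/87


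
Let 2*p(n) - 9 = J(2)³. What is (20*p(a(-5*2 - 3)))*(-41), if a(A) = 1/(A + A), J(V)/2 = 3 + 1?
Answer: -213610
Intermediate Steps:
J(V) = 8 (J(V) = 2*(3 + 1) = 2*4 = 8)
a(A) = 1/(2*A)
p(n) = 521/2 (p(n) = 9/2 + (½)*8³ = 9/2 + (½)*512 = 9/2 + 256 = 521/2)
(20*p(a(-5*2 - 3)))*(-41) = (20*(521/2))*(-41) = 5210*(-41) = -213610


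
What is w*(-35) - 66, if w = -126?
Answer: 4344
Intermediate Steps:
w*(-35) - 66 = -126*(-35) - 66 = 4410 - 66 = 4344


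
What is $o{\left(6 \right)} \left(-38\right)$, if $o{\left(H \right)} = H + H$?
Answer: $-456$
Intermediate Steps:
$o{\left(H \right)} = 2 H$
$o{\left(6 \right)} \left(-38\right) = 2 \cdot 6 \left(-38\right) = 12 \left(-38\right) = -456$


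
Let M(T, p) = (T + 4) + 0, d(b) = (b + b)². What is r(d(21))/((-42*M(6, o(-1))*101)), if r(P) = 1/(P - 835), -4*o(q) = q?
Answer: -1/39408180 ≈ -2.5375e-8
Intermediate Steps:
o(q) = -q/4
d(b) = 4*b² (d(b) = (2*b)² = 4*b²)
r(P) = 1/(-835 + P)
M(T, p) = 4 + T (M(T, p) = (4 + T) + 0 = 4 + T)
r(d(21))/((-42*M(6, o(-1))*101)) = 1/((-835 + 4*21²)*((-42*(4 + 6)*101))) = 1/((-835 + 4*441)*((-42*10*101))) = 1/((-835 + 1764)*((-420*101))) = 1/(929*(-42420)) = (1/929)*(-1/42420) = -1/39408180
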